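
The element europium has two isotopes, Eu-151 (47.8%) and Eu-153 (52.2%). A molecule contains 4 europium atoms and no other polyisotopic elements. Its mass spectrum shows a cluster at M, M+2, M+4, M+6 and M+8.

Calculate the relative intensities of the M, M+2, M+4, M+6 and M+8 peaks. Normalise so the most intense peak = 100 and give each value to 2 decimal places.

13.98 : 61.05 : 100.00 : 72.80 : 19.88

Expanding (0.478 + 0.522)^4:
P(M) = 0.478^4 = 0.052205
P(M+2) = 4 × 0.478^3 × 0.522^1 = 0.228042
P(M+4) = 6 × 0.478^2 × 0.522^2 = 0.373549
P(M+6) = 4 × 0.478^1 × 0.522^3 = 0.271956
P(M+8) = 0.522^4 = 0.074248
The M+4 peak is largest (0.373549); scaling to 100 gives 13.98 : 61.05 : 100.00 : 72.80 : 19.88.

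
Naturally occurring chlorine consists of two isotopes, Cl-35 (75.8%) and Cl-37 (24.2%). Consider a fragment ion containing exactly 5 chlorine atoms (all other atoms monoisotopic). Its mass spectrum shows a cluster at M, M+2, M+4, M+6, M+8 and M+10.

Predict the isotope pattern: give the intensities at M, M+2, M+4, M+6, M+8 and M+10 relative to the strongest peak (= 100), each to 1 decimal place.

62.6 : 100.0 : 63.9 : 20.4 : 3.3 : 0.2

Each Cl atom is independently Cl-35 (p = 0.758) or Cl-37 (q = 0.242); the cluster is the binomial expansion (p + q)^5.
P(M) = 0.758^5 = 0.250234
P(M+2) = 5 × 0.758^4 × 0.242^1 = 0.399450
P(M+4) = 10 × 0.758^3 × 0.242^2 = 0.255058
P(M+6) = 10 × 0.758^2 × 0.242^3 = 0.081430
P(M+8) = 5 × 0.758^1 × 0.242^4 = 0.012999
P(M+10) = 0.242^5 = 0.000830
The M+2 peak is largest (0.399450); scaling to 100 gives 62.6 : 100.0 : 63.9 : 20.4 : 3.3 : 0.2.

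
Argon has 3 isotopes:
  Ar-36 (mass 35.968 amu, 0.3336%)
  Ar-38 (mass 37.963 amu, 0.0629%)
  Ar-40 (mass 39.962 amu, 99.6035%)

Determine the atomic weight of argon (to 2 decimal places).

39.95 amu

Weight each isotope mass by its fractional abundance: 0.003336 × 35.968 + 0.000629 × 37.963 + 0.996035 × 39.962
= 0.1200 + 0.0239 + 39.8036 = 39.9475 amu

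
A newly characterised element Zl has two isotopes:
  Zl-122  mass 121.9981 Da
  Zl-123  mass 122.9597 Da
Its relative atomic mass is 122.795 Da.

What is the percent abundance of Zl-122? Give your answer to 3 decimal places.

17.128%

With x = fraction of Zl-122 (so Zl-123 is 1 − x):
121.9981·x + 122.9597·(1 − x) = 122.795
(121.9981 − 122.9597)·x = 122.795 − 122.9597
x = -0.1647 / -0.9616 = 0.17128 → 17.128% Zl-122, 82.872% Zl-123.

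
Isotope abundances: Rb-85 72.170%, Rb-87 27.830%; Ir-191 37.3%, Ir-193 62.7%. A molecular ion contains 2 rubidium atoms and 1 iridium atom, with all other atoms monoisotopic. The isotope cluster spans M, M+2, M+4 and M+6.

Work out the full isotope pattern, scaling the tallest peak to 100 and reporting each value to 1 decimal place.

40.8 : 100.0 : 58.9 : 10.2

Rubidium pattern (n=2): 0.52085089 : 0.40169822 : 0.07745089
Iridium pattern (n=1): 0.3730 : 0.6270
Convolve the two distributions (both contribute in 2-u steps):
  M: 0.52085089×0.3730 = 0.194277
  M+2: 0.52085089×0.6270 + 0.40169822×0.3730 = 0.476407
  M+4: 0.40169822×0.6270 + 0.07745089×0.3730 = 0.280754
  M+6: 0.07745089×0.6270 = 0.048562
Scale to base peak (0.476407) = 100: 40.8 : 100.0 : 58.9 : 10.2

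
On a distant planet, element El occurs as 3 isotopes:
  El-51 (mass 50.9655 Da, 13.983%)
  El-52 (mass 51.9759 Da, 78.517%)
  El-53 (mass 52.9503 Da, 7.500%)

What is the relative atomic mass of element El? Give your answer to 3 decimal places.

51.908 Da

Ar = Σ fᵢ·mᵢ = 0.13983 × 50.9655 + 0.78517 × 51.9759 + 0.07500 × 52.9503
= 7.12651 + 40.80992 + 3.97127 = 51.90770 Da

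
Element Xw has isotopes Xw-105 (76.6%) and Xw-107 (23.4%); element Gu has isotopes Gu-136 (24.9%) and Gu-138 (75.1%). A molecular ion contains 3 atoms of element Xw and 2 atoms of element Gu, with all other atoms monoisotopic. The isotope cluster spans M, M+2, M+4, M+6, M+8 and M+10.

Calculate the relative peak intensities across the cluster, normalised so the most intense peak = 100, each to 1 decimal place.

Element Xw pattern (n=3): 0.4494551 : 0.41190271 : 0.12582929 : 0.0128129
Element Gu pattern (n=2): 0.062001 : 0.373998 : 0.564001
Convolve the two distributions (both contribute in 2-u steps):
  M: 0.4494551×0.062001 = 0.027867
  M+2: 0.4494551×0.373998 + 0.41190271×0.062001 = 0.193634
  M+4: 0.4494551×0.564001 + 0.41190271×0.373998 + 0.12582929×0.062001 = 0.415345
  M+6: 0.41190271×0.564001 + 0.12582929×0.373998 + 0.0128129×0.062001 = 0.280168
  M+8: 0.12582929×0.564001 + 0.0128129×0.373998 = 0.075760
  M+10: 0.0128129×0.564001 = 0.007226
Scale to base peak (0.415345) = 100: 6.7 : 46.6 : 100.0 : 67.5 : 18.2 : 1.7

6.7 : 46.6 : 100.0 : 67.5 : 18.2 : 1.7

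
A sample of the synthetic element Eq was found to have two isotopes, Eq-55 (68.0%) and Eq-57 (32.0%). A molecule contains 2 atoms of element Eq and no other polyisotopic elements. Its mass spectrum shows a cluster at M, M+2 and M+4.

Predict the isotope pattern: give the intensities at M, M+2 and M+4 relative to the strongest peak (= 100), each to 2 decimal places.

100.00 : 94.12 : 22.15

The 2 Eq atoms are independent, so intensities follow the terms of (0.680 + 0.320)^2.
P(M) = 0.680^2 = 0.462400
P(M+2) = 2 × 0.680^1 × 0.320^1 = 0.435200
P(M+4) = 0.320^2 = 0.102400
The M peak is largest (0.462400); scaling to 100 gives 100.00 : 94.12 : 22.15.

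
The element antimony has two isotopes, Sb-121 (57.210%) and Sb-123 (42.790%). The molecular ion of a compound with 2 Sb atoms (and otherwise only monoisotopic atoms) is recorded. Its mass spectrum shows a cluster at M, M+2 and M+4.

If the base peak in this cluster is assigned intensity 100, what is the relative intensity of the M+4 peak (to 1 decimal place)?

37.4

Binomial terms of (0.57210 + 0.42790)^2: M 0.3273, M+2 0.4896, M+4 0.1831 → M+2 is the base peak.
P(M+2) = C(2,1) × 0.57210^1 × 0.42790^1 = 2 × 0.5721 × 0.4279 = 0.489603 (base)
P(M+4) = C(2,2) × 0.57210^0 × 0.42790^2 = 1 × 1.0000 × 0.18309841 = 0.183098
Relative intensity = 0.183098 / 0.489603 × 100 = 37.4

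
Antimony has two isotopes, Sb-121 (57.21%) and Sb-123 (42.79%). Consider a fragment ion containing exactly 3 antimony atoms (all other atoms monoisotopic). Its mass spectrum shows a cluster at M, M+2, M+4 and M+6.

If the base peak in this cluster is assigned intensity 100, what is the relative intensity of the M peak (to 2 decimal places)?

Binomial terms of (0.5721 + 0.4279)^3: M 0.1872, M+2 0.4202, M+4 0.3143, M+6 0.0783 → M+2 is the base peak.
P(M+2) = C(3,1) × 0.5721^2 × 0.4279^1 = 3 × 0.32729841 × 0.4279 = 0.420153 (base)
P(M) = C(3,0) × 0.5721^3 × 0.4279^0 = 1 × 0.18724742 × 1.0000 = 0.187247
Relative intensity = 0.187247 / 0.420153 × 100 = 44.57

44.57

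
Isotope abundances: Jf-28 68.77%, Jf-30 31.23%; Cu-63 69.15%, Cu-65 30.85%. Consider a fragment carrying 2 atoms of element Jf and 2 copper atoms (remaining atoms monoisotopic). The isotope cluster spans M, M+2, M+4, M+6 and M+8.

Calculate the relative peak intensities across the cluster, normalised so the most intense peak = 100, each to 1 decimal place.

55.5 : 100.0 : 67.5 : 20.3 : 2.3

Element Jf pattern (n=2): 0.47293129 : 0.42953742 : 0.09753129
Copper pattern (n=2): 0.47817225 : 0.4266555 : 0.09517225
Convolve the two distributions (both contribute in 2-u steps):
  M: 0.47293129×0.47817225 = 0.226143
  M+2: 0.47293129×0.4266555 + 0.42953742×0.47817225 = 0.407172
  M+4: 0.47293129×0.09517225 + 0.42953742×0.4266555 + 0.09753129×0.47817225 = 0.274911
  M+6: 0.42953742×0.09517225 + 0.09753129×0.4266555 = 0.082492
  M+8: 0.09753129×0.09517225 = 0.009282
Scale to base peak (0.407172) = 100: 55.5 : 100.0 : 67.5 : 20.3 : 2.3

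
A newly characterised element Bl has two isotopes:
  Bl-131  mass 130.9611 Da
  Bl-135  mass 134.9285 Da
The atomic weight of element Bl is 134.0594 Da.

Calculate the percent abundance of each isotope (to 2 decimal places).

Writing the weighted mean with unknown fraction x of Bl-131:
130.9611·x + 134.9285·(1 − x) = 134.0594
(130.9611 − 134.9285)·x = 134.0594 − 134.9285
x = -0.8691 / -3.9674 = 0.21906 → 21.91% Bl-131, 78.09% Bl-135.

Bl-131: 21.91%, Bl-135: 78.09%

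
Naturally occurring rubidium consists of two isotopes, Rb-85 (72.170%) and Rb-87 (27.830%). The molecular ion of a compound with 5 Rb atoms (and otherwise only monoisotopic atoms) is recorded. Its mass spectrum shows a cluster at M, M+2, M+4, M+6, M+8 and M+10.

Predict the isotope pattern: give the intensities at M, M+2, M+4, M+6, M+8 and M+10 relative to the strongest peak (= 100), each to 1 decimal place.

51.9 : 100.0 : 77.1 : 29.7 : 5.7 : 0.4

Each Rb atom is independently Rb-85 (p = 0.72170) or Rb-87 (q = 0.27830); the cluster is the binomial expansion (p + q)^5.
P(M) = 0.72170^5 = 0.195787
P(M+2) = 5 × 0.72170^4 × 0.27830^1 = 0.377494
P(M+4) = 10 × 0.72170^3 × 0.27830^2 = 0.291136
P(M+6) = 10 × 0.72170^2 × 0.27830^3 = 0.112267
P(M+8) = 5 × 0.72170^1 × 0.27830^4 = 0.021646
P(M+10) = 0.27830^5 = 0.001669
The M+2 peak is largest (0.377494); scaling to 100 gives 51.9 : 100.0 : 77.1 : 29.7 : 5.7 : 0.4.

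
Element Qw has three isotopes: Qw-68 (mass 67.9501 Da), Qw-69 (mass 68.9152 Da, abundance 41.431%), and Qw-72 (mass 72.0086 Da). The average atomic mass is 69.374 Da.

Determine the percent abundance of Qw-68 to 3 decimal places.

33.337%

Let x and y be the fractions of Qw-68 and Qw-72. Then x + y = 1 − 0.41431 = 0.58569 and 67.9501x + 72.0086y = 69.374 − 0.41431×68.9152 = 40.821743488.
Substituting: 67.9501x + 72.0086(0.58569 − x) = 40.821743488
(67.9501 − 72.0086)x = -1.352973446  ⇒  x = 0.33337, y = 0.25232
Qw-68: 33.337%, Qw-72: 25.232%.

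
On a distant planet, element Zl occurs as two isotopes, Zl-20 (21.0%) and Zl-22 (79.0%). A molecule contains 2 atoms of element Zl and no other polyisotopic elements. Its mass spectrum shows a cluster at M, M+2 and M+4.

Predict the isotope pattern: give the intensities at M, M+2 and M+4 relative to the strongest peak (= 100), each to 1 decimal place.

7.1 : 53.2 : 100.0

Each Zl atom is independently Zl-20 (p = 0.210) or Zl-22 (q = 0.790); the cluster is the binomial expansion (p + q)^2.
P(M) = 0.210^2 = 0.044100
P(M+2) = 2 × 0.210^1 × 0.790^1 = 0.331800
P(M+4) = 0.790^2 = 0.624100
The M+4 peak is largest (0.624100); scaling to 100 gives 7.1 : 53.2 : 100.0.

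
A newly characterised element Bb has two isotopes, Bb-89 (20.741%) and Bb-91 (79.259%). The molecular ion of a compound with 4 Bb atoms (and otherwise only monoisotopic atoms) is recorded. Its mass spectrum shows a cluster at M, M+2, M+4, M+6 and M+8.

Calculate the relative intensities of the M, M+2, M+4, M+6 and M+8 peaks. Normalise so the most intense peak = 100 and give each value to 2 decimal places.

Expanding (0.20741 + 0.79259)^4:
P(M) = 0.20741^4 = 0.001851
P(M+2) = 4 × 0.20741^3 × 0.79259^1 = 0.028288
P(M+4) = 6 × 0.20741^2 × 0.79259^2 = 0.162147
P(M+6) = 4 × 0.20741^1 × 0.79259^3 = 0.413081
P(M+8) = 0.79259^4 = 0.394634
The M+6 peak is largest (0.413081); scaling to 100 gives 0.45 : 6.85 : 39.25 : 100.00 : 95.53.

0.45 : 6.85 : 39.25 : 100.00 : 95.53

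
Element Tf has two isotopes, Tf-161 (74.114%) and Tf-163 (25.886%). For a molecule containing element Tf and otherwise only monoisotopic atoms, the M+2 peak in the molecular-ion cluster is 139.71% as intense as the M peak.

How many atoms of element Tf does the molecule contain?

4

With n Tf atoms, P(M+2)/P(M) = C(n,1)·p^(n−1)q / p^n = n·q/p = n · 0.25886/0.74114.
n = 1.3971 × 0.74114/0.25886 = 4.00 ≈ 4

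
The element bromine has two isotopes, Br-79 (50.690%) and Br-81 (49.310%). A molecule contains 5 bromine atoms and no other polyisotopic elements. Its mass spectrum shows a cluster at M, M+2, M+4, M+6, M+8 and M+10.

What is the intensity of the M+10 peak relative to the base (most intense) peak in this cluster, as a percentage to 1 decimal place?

9.2%

Binomial terms of (0.50690 + 0.49310)^5: M 0.0335, M+2 0.1628, M+4 0.3167, M+6 0.3081, M+8 0.1498, M+10 0.0292 → M+4 is the base peak.
P(M+4) = C(5,2) × 0.50690^3 × 0.49310^2 = 10 × 0.13024674 × 0.24314761 = 0.316692 (base)
P(M+10) = C(5,5) × 0.50690^0 × 0.49310^5 = 1 × 1.0000 × 0.02915245 = 0.029152
Relative intensity = 0.029152 / 0.316692 × 100 = 9.2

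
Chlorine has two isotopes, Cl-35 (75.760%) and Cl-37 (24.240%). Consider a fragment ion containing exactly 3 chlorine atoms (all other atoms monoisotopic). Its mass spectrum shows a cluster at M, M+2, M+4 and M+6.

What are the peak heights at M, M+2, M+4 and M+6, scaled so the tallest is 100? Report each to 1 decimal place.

100.0 : 96.0 : 30.7 : 3.3

Expanding (0.75760 + 0.24240)^3:
P(M) = 0.75760^3 = 0.434830
P(M+2) = 3 × 0.75760^2 × 0.24240^1 = 0.417382
P(M+4) = 3 × 0.75760^1 × 0.24240^2 = 0.133545
P(M+6) = 0.24240^3 = 0.014243
The M peak is largest (0.434830); scaling to 100 gives 100.0 : 96.0 : 30.7 : 3.3.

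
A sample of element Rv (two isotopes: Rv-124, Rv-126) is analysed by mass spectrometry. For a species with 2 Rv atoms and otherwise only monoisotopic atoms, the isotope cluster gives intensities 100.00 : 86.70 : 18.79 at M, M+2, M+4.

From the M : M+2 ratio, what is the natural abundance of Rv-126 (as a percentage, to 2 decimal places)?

30.24%

If p is the fraction of Rv that is Rv-124, then I(M+2)/I(M) = [C(2,1)·p^1·(1−p)] / p^2 = 2·(1−p)/p = 86.70/100.00 = 0.8670
(1−p)/p = 0.8670/2 = 0.4335  ⇒  p = 1/(1 + 0.4335) = 0.6976
Rv-124: 69.76%, Rv-126: 30.24%.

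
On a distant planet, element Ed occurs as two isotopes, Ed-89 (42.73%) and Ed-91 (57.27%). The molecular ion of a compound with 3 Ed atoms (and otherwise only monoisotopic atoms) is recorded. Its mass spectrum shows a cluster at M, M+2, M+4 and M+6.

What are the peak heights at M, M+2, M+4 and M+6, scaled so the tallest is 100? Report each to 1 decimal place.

18.6 : 74.6 : 100.0 : 44.7

Each Ed atom is independently Ed-89 (p = 0.4273) or Ed-91 (q = 0.5727); the cluster is the binomial expansion (p + q)^3.
P(M) = 0.4273^3 = 0.078019
P(M+2) = 3 × 0.4273^2 × 0.5727^1 = 0.313700
P(M+4) = 3 × 0.4273^1 × 0.5727^2 = 0.420444
P(M+6) = 0.5727^3 = 0.187837
The M+4 peak is largest (0.420444); scaling to 100 gives 18.6 : 74.6 : 100.0 : 44.7.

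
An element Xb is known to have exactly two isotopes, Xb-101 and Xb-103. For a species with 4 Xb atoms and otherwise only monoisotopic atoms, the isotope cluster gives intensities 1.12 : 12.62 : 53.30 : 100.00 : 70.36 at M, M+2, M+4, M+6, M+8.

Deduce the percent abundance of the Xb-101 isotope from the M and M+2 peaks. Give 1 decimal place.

Let p = fractional abundance of Xb-101. I(M+2)/I(M) = [C(4,1)·p^3·(1−p)] / p^4 = 4·(1−p)/p = 12.62/1.12 = 11.2679
(1−p)/p = 11.2679/4 = 2.8170  ⇒  p = 1/(1 + 2.8170) = 0.2620
Xb-101: 26.2%, Xb-103: 73.8%.

26.2%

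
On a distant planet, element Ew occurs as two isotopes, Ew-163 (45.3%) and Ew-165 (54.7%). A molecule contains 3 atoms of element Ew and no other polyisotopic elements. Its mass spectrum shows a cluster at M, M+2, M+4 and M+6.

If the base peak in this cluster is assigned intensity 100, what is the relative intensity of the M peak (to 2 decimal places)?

Binomial terms of (0.453 + 0.547)^3: M 0.0930, M+2 0.3367, M+4 0.4066, M+6 0.1637 → M+4 is the base peak.
P(M+4) = C(3,2) × 0.453^1 × 0.547^2 = 3 × 0.4530 × 0.299209 = 0.406625 (base)
P(M) = C(3,0) × 0.453^3 × 0.547^0 = 1 × 0.09295968 × 1.0000 = 0.092960
Relative intensity = 0.092960 / 0.406625 × 100 = 22.86

22.86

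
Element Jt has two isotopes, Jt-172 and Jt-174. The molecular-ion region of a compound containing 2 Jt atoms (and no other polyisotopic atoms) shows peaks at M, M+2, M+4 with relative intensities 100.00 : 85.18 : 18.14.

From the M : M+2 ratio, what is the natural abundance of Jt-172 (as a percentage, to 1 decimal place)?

70.1%

If p is the fraction of Jt that is Jt-172, then I(M+2)/I(M) = [C(2,1)·p^1·(1−p)] / p^2 = 2·(1−p)/p = 85.18/100.00 = 0.8518
(1−p)/p = 0.8518/2 = 0.4259  ⇒  p = 1/(1 + 0.4259) = 0.7013
Jt-172: 70.1%, Jt-174: 29.9%.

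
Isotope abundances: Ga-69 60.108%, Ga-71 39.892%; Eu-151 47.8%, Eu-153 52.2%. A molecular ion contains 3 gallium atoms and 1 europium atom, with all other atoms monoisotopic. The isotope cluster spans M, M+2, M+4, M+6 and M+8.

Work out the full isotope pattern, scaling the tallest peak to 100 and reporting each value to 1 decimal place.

Gallium pattern (n=3): 0.2171685 : 0.432386 : 0.2869625 : 0.063483
Europium pattern (n=1): 0.4780 : 0.5220
Convolve the two distributions (both contribute in 2-u steps):
  M: 0.2171685×0.4780 = 0.103807
  M+2: 0.2171685×0.5220 + 0.432386×0.4780 = 0.320042
  M+4: 0.432386×0.5220 + 0.2869625×0.4780 = 0.362874
  M+6: 0.2869625×0.5220 + 0.063483×0.4780 = 0.180139
  M+8: 0.063483×0.5220 = 0.033138
Scale to base peak (0.362874) = 100: 28.6 : 88.2 : 100.0 : 49.6 : 9.1

28.6 : 88.2 : 100.0 : 49.6 : 9.1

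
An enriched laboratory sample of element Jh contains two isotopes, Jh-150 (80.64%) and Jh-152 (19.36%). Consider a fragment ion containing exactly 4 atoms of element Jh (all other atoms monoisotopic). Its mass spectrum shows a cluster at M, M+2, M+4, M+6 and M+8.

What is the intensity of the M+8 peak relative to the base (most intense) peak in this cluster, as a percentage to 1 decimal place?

(0.8064 + 0.1936)^4 gives M 0.4229, M+2 0.4061, M+4 0.1462, M+6 0.0234, M+8 0.0014; the largest is M.
P(M) = C(4,0) × 0.8064^4 × 0.1936^0 = 1 × 0.42286533 × 1.0000 = 0.422865 (base)
P(M+8) = C(4,4) × 0.8064^0 × 0.1936^4 = 1 × 1.0000 × 0.00140482 = 0.001405
Relative intensity = 0.001405 / 0.422865 × 100 = 0.3

0.3%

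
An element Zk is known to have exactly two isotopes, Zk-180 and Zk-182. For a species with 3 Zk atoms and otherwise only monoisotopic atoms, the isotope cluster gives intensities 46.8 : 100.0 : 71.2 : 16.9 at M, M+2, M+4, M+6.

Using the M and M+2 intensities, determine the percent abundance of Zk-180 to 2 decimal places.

If p is the fraction of Zk that is Zk-180, then I(M+2)/I(M) = [C(3,1)·p^2·(1−p)] / p^3 = 3·(1−p)/p = 100.0/46.8 = 2.1368
(1−p)/p = 2.1368/3 = 0.7123  ⇒  p = 1/(1 + 0.7123) = 0.5840
Zk-180: 58.40%, Zk-182: 41.60%.

58.40%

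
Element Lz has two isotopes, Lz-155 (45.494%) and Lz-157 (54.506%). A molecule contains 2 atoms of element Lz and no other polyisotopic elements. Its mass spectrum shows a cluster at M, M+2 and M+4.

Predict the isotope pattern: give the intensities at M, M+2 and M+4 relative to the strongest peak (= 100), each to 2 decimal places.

Each Lz atom is independently Lz-155 (p = 0.45494) or Lz-157 (q = 0.54506); the cluster is the binomial expansion (p + q)^2.
P(M) = 0.45494^2 = 0.206970
P(M+2) = 2 × 0.45494^1 × 0.54506^1 = 0.495939
P(M+4) = 0.54506^2 = 0.297090
The M+2 peak is largest (0.495939); scaling to 100 gives 41.73 : 100.00 : 59.90.

41.73 : 100.00 : 59.90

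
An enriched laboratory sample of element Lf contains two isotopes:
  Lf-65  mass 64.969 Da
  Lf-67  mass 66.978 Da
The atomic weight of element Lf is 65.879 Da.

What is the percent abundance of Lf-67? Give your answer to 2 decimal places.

Let x be the fractional abundance of Lf-65; then Lf-67 has abundance 1 − x.
64.969·x + 66.978·(1 − x) = 65.879
(64.969 − 66.978)·x = 65.879 − 66.978
x = -1.099 / -2.009 = 0.54704 → 54.70% Lf-65, 45.30% Lf-67.

45.30%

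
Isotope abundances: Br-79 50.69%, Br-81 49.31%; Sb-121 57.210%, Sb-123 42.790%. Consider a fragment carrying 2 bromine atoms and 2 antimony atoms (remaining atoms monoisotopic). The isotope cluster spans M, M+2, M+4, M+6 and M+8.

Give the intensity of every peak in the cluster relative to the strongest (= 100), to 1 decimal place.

Bromine pattern (n=2): 0.25694761 : 0.49990478 : 0.24314761
Antimony pattern (n=2): 0.32729841 : 0.48960318 : 0.18309841
Convolve the two distributions (both contribute in 2-u steps):
  M: 0.25694761×0.32729841 = 0.084099
  M+2: 0.25694761×0.48960318 + 0.49990478×0.32729841 = 0.289420
  M+4: 0.25694761×0.18309841 + 0.49990478×0.48960318 + 0.24314761×0.32729841 = 0.371383
  M+6: 0.49990478×0.18309841 + 0.24314761×0.48960318 = 0.210578
  M+8: 0.24314761×0.18309841 = 0.044520
Scale to base peak (0.371383) = 100: 22.6 : 77.9 : 100.0 : 56.7 : 12.0

22.6 : 77.9 : 100.0 : 56.7 : 12.0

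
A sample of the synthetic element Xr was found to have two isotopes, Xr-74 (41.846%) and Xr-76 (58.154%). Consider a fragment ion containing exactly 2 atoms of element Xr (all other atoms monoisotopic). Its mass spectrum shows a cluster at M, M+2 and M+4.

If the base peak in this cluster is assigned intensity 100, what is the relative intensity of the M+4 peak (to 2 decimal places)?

Term probabilities: M 0.1751, M+2 0.4867, M+4 0.3382. Base peak = M+2.
P(M+2) = C(2,1) × 0.41846^1 × 0.58154^1 = 2 × 0.41846 × 0.58154 = 0.486702 (base)
P(M+4) = C(2,2) × 0.41846^0 × 0.58154^2 = 1 × 1.0000 × 0.33818877 = 0.338189
Relative intensity = 0.338189 / 0.486702 × 100 = 69.49

69.49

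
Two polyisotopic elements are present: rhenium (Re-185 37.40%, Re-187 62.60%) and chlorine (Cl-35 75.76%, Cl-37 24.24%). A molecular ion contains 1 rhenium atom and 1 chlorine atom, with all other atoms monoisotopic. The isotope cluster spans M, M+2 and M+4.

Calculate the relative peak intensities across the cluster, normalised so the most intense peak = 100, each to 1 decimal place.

Rhenium pattern (n=1): 0.3740 : 0.6260
Chlorine pattern (n=1): 0.7576 : 0.2424
Convolve the two distributions (both contribute in 2-u steps):
  M: 0.3740×0.7576 = 0.283342
  M+2: 0.3740×0.2424 + 0.6260×0.7576 = 0.564915
  M+4: 0.6260×0.2424 = 0.151742
Scale to base peak (0.564915) = 100: 50.2 : 100.0 : 26.9

50.2 : 100.0 : 26.9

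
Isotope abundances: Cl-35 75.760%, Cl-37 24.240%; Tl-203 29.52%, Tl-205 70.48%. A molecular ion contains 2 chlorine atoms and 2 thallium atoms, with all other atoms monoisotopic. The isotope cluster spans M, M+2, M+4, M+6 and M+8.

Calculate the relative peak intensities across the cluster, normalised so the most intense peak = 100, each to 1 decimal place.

Chlorine pattern (n=2): 0.57395776 : 0.36728448 : 0.05875776
Thallium pattern (n=2): 0.08714304 : 0.41611392 : 0.49674304
Convolve the two distributions (both contribute in 2-u steps):
  M: 0.57395776×0.08714304 = 0.050016
  M+2: 0.57395776×0.41611392 + 0.36728448×0.08714304 = 0.270838
  M+4: 0.57395776×0.49674304 + 0.36728448×0.41611392 + 0.05875776×0.08714304 = 0.443062
  M+6: 0.36728448×0.49674304 + 0.05875776×0.41611392 = 0.206896
  M+8: 0.05875776×0.49674304 = 0.029188
Scale to base peak (0.443062) = 100: 11.3 : 61.1 : 100.0 : 46.7 : 6.6

11.3 : 61.1 : 100.0 : 46.7 : 6.6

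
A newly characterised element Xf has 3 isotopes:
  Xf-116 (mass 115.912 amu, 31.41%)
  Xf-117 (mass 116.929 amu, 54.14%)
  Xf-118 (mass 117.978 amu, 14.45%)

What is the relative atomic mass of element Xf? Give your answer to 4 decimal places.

Weight each isotope mass by its fractional abundance: 0.3141 × 115.912 + 0.5414 × 116.929 + 0.1445 × 117.978
= 36.40796 + 63.30536 + 17.04782 = 116.76114 amu

116.7611 amu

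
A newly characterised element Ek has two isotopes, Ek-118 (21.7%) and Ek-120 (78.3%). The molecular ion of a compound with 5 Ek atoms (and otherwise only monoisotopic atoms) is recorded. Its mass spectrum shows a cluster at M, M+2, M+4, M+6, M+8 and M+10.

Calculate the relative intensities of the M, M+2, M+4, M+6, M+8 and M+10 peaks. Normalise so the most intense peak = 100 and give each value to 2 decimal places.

Each Ek atom is independently Ek-118 (p = 0.217) or Ek-120 (q = 0.783); the cluster is the binomial expansion (p + q)^5.
P(M) = 0.217^5 = 0.000481
P(M+2) = 5 × 0.217^4 × 0.783^1 = 0.008681
P(M+4) = 10 × 0.217^3 × 0.783^2 = 0.062647
P(M+6) = 10 × 0.217^2 × 0.783^3 = 0.226050
P(M+8) = 5 × 0.217^1 × 0.783^4 = 0.407828
P(M+10) = 0.783^5 = 0.294313
The M+8 peak is largest (0.407828); scaling to 100 gives 0.12 : 2.13 : 15.36 : 55.43 : 100.00 : 72.17.

0.12 : 2.13 : 15.36 : 55.43 : 100.00 : 72.17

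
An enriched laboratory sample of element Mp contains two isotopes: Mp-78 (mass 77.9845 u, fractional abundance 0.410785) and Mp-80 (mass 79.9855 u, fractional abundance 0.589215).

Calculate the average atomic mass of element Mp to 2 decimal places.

The abundance-weighted mean is 0.410785 × 77.9845 + 0.589215 × 79.9855
= 32.03486 + 47.12866 = 79.16352 u

79.16 u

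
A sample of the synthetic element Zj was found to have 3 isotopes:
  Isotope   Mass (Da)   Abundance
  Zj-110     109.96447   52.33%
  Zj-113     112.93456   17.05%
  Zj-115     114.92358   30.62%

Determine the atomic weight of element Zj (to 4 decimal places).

111.9893 Da

Weight each isotope mass by its fractional abundance: 0.5233 × 109.96447 + 0.1705 × 112.93456 + 0.3062 × 114.92358
= 57.544407 + 19.255342 + 35.189600 = 111.989349 Da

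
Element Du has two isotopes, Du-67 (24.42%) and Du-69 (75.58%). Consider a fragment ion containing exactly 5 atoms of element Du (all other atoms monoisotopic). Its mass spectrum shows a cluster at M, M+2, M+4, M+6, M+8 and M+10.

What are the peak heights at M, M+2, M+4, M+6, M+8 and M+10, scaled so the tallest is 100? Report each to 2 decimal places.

Expanding (0.2442 + 0.7558)^5:
P(M) = 0.2442^5 = 0.000868
P(M+2) = 5 × 0.2442^4 × 0.7558^1 = 0.013439
P(M+4) = 10 × 0.2442^3 × 0.7558^2 = 0.083186
P(M+6) = 10 × 0.2442^2 × 0.7558^3 = 0.257461
P(M+8) = 5 × 0.2442^1 × 0.7558^4 = 0.398422
P(M+10) = 0.7558^5 = 0.246623
The M+8 peak is largest (0.398422); scaling to 100 gives 0.22 : 3.37 : 20.88 : 64.62 : 100.00 : 61.90.

0.22 : 3.37 : 20.88 : 64.62 : 100.00 : 61.90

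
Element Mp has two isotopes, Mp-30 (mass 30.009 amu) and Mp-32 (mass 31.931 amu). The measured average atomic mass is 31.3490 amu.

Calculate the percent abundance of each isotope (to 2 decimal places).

With x = fraction of Mp-30 (so Mp-32 is 1 − x):
30.009·x + 31.931·(1 − x) = 31.3490
(30.009 − 31.931)·x = 31.3490 − 31.931
x = -0.5820 / -1.922 = 0.30281 → 30.28% Mp-30, 69.72% Mp-32.

Mp-30: 30.28%, Mp-32: 69.72%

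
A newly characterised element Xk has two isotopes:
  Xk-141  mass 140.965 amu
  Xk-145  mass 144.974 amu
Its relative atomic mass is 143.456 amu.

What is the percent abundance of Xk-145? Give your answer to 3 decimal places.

62.135%

Let x be the fractional abundance of Xk-141; then Xk-145 has abundance 1 − x.
140.965·x + 144.974·(1 − x) = 143.456
(140.965 − 144.974)·x = 143.456 − 144.974
x = -1.518 / -4.009 = 0.37865 → 37.865% Xk-141, 62.135% Xk-145.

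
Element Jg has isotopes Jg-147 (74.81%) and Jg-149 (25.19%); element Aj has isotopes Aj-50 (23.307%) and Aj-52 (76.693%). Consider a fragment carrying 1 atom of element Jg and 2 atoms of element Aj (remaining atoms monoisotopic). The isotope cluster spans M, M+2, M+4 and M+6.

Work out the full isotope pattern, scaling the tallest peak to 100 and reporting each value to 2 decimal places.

7.67 : 53.04 : 100.00 : 27.95

Element Jg pattern (n=1): 0.7481 : 0.2519
Element Aj pattern (n=2): 0.05432162 : 0.35749675 : 0.58818162
Convolve the two distributions (both contribute in 2-u steps):
  M: 0.7481×0.05432162 = 0.040638
  M+2: 0.7481×0.35749675 + 0.2519×0.05432162 = 0.281127
  M+4: 0.7481×0.58818162 + 0.2519×0.35749675 = 0.530072
  M+6: 0.2519×0.58818162 = 0.148163
Scale to base peak (0.530072) = 100: 7.67 : 53.04 : 100.00 : 27.95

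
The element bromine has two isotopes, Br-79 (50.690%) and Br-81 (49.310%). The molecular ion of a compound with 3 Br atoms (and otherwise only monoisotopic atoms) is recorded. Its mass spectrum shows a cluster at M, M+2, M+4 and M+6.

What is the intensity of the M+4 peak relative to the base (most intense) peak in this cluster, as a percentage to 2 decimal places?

(0.50690 + 0.49310)^3 gives M 0.1302, M+2 0.3801, M+4 0.3698, M+6 0.1199; the largest is M+2.
P(M+2) = C(3,1) × 0.50690^2 × 0.49310^1 = 3 × 0.25694761 × 0.4931 = 0.380103 (base)
P(M+4) = C(3,2) × 0.50690^1 × 0.49310^2 = 3 × 0.5069 × 0.24314761 = 0.369755
Relative intensity = 0.369755 / 0.380103 × 100 = 97.28

97.28%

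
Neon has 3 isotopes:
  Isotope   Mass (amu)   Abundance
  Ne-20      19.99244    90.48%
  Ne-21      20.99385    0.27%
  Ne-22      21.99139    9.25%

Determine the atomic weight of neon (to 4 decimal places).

20.1800 amu

Ar = Σ fᵢ·mᵢ = 0.9048 × 19.99244 + 0.0027 × 20.99385 + 0.0925 × 21.99139
= 18.089160 + 0.056683 + 2.034204 = 20.180047 amu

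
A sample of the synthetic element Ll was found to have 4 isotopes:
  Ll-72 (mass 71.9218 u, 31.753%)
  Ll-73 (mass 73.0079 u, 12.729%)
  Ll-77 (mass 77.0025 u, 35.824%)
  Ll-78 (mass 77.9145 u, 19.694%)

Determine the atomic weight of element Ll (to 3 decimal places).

75.060 u

Average mass = Σ (abundance × isotope mass) = 0.31753 × 71.9218 + 0.12729 × 73.0079 + 0.35824 × 77.0025 + 0.19694 × 77.9145
= 22.83733 + 9.29318 + 27.58538 + 15.34448 = 75.06037 u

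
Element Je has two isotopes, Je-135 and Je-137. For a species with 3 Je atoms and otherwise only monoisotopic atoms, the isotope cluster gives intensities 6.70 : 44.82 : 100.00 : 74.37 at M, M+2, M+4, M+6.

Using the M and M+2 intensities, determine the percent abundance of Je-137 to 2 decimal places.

69.04%

Write p for the Je-135 fraction. I(M+2)/I(M) = [C(3,1)·p^2·(1−p)] / p^3 = 3·(1−p)/p = 44.82/6.70 = 6.6896
(1−p)/p = 6.6896/3 = 2.2299  ⇒  p = 1/(1 + 2.2299) = 0.3096
Je-135: 30.96%, Je-137: 69.04%.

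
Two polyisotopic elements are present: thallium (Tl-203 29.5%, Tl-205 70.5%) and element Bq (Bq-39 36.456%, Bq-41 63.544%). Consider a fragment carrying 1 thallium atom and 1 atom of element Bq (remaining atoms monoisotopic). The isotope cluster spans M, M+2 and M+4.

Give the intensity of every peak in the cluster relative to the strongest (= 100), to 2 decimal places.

Thallium pattern (n=1): 0.2950 : 0.7050
Element Bq pattern (n=1): 0.36456 : 0.63544
Convolve the two distributions (both contribute in 2-u steps):
  M: 0.2950×0.36456 = 0.107545
  M+2: 0.2950×0.63544 + 0.7050×0.36456 = 0.444470
  M+4: 0.7050×0.63544 = 0.447985
Scale to base peak (0.447985) = 100: 24.01 : 99.22 : 100.00

24.01 : 99.22 : 100.00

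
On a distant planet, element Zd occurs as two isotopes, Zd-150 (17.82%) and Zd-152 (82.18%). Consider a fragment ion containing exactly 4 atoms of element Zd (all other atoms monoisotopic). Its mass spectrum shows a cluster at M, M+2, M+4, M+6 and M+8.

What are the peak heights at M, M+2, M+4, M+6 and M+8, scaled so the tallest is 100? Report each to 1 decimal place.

Expanding (0.1782 + 0.8218)^4:
P(M) = 0.1782^4 = 0.001008
P(M+2) = 4 × 0.1782^3 × 0.8218^1 = 0.018602
P(M+4) = 6 × 0.1782^2 × 0.8218^2 = 0.128676
P(M+6) = 4 × 0.1782^1 × 0.8218^3 = 0.395609
P(M+8) = 0.8218^4 = 0.456105
The M+8 peak is largest (0.456105); scaling to 100 gives 0.2 : 4.1 : 28.2 : 86.7 : 100.0.

0.2 : 4.1 : 28.2 : 86.7 : 100.0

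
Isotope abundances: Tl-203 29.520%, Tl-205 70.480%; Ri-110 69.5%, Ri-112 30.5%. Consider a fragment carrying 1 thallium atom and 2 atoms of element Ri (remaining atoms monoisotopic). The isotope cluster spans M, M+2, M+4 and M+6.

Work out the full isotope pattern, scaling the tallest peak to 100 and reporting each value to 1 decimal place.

30.6 : 100.0 : 70.1 : 14.1

Thallium pattern (n=1): 0.2952 : 0.7048
Element Ri pattern (n=2): 0.483025 : 0.42395 : 0.093025
Convolve the two distributions (both contribute in 2-u steps):
  M: 0.2952×0.483025 = 0.142589
  M+2: 0.2952×0.42395 + 0.7048×0.483025 = 0.465586
  M+4: 0.2952×0.093025 + 0.7048×0.42395 = 0.326261
  M+6: 0.7048×0.093025 = 0.065564
Scale to base peak (0.465586) = 100: 30.6 : 100.0 : 70.1 : 14.1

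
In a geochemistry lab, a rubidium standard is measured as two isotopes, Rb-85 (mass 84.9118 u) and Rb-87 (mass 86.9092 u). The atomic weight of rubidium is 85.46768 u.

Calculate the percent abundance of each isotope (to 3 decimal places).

Rb-85: 72.170%, Rb-87: 27.830%

Let x be the fractional abundance of Rb-85; then Rb-87 has abundance 1 − x.
84.9118·x + 86.9092·(1 − x) = 85.46768
(84.9118 − 86.9092)·x = 85.46768 − 86.9092
x = -1.44152 / -1.9974 = 0.72170 → 72.170% Rb-85, 27.830% Rb-87.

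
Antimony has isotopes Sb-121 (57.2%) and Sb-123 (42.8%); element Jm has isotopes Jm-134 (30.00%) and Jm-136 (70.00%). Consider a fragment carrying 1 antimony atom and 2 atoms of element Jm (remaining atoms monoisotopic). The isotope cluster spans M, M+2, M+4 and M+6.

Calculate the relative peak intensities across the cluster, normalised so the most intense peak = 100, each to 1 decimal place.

Antimony pattern (n=1): 0.5720 : 0.4280
Element Jm pattern (n=2): 0.0900 : 0.4200 : 0.4900
Convolve the two distributions (both contribute in 2-u steps):
  M: 0.5720×0.0900 = 0.051480
  M+2: 0.5720×0.4200 + 0.4280×0.0900 = 0.278760
  M+4: 0.5720×0.4900 + 0.4280×0.4200 = 0.460040
  M+6: 0.4280×0.4900 = 0.209720
Scale to base peak (0.460040) = 100: 11.2 : 60.6 : 100.0 : 45.6

11.2 : 60.6 : 100.0 : 45.6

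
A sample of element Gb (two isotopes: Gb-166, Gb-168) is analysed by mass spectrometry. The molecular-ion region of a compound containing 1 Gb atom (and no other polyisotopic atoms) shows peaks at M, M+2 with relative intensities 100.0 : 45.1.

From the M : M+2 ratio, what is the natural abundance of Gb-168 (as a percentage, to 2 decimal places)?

Write p for the Gb-166 fraction. I(M+2)/I(M) = [C(1,1)·p^0·(1−p)] / p^1 = 1·(1−p)/p = 45.1/100.0 = 0.4510
(1−p)/p = 0.4510/1 = 0.4510  ⇒  p = 1/(1 + 0.4510) = 0.6892
Gb-166: 68.92%, Gb-168: 31.08%.

31.08%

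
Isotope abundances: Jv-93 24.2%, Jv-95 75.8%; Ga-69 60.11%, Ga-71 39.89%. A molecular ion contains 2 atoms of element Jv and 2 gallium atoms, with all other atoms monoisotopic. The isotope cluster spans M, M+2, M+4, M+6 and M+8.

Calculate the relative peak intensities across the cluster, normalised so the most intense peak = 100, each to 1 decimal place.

5.4 : 40.9 : 100.0 : 85.0 : 23.3

Element Jv pattern (n=2): 0.058564 : 0.366872 : 0.574564
Gallium pattern (n=2): 0.36132121 : 0.47955758 : 0.15912121
Convolve the two distributions (both contribute in 2-u steps):
  M: 0.058564×0.36132121 = 0.021160
  M+2: 0.058564×0.47955758 + 0.366872×0.36132121 = 0.160643
  M+4: 0.058564×0.15912121 + 0.366872×0.47955758 + 0.574564×0.36132121 = 0.392857
  M+6: 0.366872×0.15912121 + 0.574564×0.47955758 = 0.333914
  M+8: 0.574564×0.15912121 = 0.091425
Scale to base peak (0.392857) = 100: 5.4 : 40.9 : 100.0 : 85.0 : 23.3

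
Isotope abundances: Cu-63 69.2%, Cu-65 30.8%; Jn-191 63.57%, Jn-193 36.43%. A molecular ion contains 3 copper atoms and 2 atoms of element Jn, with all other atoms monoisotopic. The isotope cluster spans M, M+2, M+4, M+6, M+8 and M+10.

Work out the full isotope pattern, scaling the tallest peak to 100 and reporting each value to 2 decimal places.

Copper pattern (n=3): 0.33137389 : 0.44247034 : 0.19693766 : 0.02921811
Element Jn pattern (n=2): 0.40411449 : 0.46317102 : 0.13271449
Convolve the two distributions (both contribute in 2-u steps):
  M: 0.33137389×0.40411449 = 0.133913
  M+2: 0.33137389×0.46317102 + 0.44247034×0.40411449 = 0.332291
  M+4: 0.33137389×0.13271449 + 0.44247034×0.46317102 + 0.19693766×0.40411449 = 0.328503
  M+6: 0.44247034×0.13271449 + 0.19693766×0.46317102 + 0.02921811×0.40411449 = 0.161746
  M+8: 0.19693766×0.13271449 + 0.02921811×0.46317102 = 0.039669
  M+10: 0.02921811×0.13271449 = 0.003878
Scale to base peak (0.332291) = 100: 40.30 : 100.00 : 98.86 : 48.68 : 11.94 : 1.17

40.30 : 100.00 : 98.86 : 48.68 : 11.94 : 1.17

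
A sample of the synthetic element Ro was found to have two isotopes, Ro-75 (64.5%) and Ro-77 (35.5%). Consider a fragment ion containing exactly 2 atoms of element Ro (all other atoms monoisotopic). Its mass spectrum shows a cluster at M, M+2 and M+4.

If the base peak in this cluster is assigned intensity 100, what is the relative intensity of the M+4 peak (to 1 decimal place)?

Term probabilities: M 0.4160, M+2 0.4579, M+4 0.1260. Base peak = M+2.
P(M+2) = C(2,1) × 0.645^1 × 0.355^1 = 2 × 0.6450 × 0.3550 = 0.457950 (base)
P(M+4) = C(2,2) × 0.645^0 × 0.355^2 = 1 × 1.0000 × 0.126025 = 0.126025
Relative intensity = 0.126025 / 0.457950 × 100 = 27.5

27.5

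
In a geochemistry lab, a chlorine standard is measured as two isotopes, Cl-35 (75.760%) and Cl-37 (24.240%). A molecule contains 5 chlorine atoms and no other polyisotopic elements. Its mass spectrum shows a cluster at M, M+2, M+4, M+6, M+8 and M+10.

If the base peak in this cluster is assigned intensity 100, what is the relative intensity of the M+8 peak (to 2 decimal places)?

Term probabilities: M 0.2496, M+2 0.3993, M+4 0.2555, M+6 0.0817, M+8 0.0131, M+10 0.0008. Base peak = M+2.
P(M+2) = C(5,1) × 0.75760^4 × 0.24240^1 = 5 × 0.32942751 × 0.2424 = 0.399266 (base)
P(M+8) = C(5,4) × 0.75760^1 × 0.24240^4 = 5 × 0.7576 × 0.00345247 = 0.013078
Relative intensity = 0.013078 / 0.399266 × 100 = 3.28

3.28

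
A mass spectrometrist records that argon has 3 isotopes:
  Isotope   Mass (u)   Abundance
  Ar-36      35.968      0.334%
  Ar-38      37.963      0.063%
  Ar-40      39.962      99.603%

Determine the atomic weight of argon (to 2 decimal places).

Ar = Σ fᵢ·mᵢ = 0.00334 × 35.968 + 0.00063 × 37.963 + 0.99603 × 39.962
= 0.1201 + 0.0239 + 39.8034 = 39.9474 u

39.95 u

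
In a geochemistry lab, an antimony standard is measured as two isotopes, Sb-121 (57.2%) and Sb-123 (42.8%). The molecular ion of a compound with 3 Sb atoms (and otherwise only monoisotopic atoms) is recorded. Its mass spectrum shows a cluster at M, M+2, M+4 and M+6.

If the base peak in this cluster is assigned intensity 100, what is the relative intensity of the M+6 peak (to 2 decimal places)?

Term probabilities: M 0.1871, M+2 0.4201, M+4 0.3143, M+6 0.0784. Base peak = M+2.
P(M+2) = C(3,1) × 0.572^2 × 0.428^1 = 3 × 0.327184 × 0.4280 = 0.420104 (base)
P(M+6) = C(3,3) × 0.572^0 × 0.428^3 = 1 × 1.0000 × 0.07840275 = 0.078403
Relative intensity = 0.078403 / 0.420104 × 100 = 18.66

18.66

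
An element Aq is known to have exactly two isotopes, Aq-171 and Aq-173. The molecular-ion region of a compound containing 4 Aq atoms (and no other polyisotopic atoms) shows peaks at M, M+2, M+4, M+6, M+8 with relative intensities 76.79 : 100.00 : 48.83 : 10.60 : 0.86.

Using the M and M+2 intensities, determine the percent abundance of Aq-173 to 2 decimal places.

Write p for the Aq-171 fraction. I(M+2)/I(M) = [C(4,1)·p^3·(1−p)] / p^4 = 4·(1−p)/p = 100.00/76.79 = 1.3023
(1−p)/p = 1.3023/4 = 0.3256  ⇒  p = 1/(1 + 0.3256) = 0.7544
Aq-171: 75.44%, Aq-173: 24.56%.

24.56%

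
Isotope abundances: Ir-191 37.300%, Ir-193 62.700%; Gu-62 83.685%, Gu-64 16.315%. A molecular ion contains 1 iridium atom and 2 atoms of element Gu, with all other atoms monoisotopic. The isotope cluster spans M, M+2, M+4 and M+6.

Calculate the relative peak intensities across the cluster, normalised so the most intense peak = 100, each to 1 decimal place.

Iridium pattern (n=1): 0.3730 : 0.6270
Element Gu pattern (n=2): 0.70031792 : 0.27306416 : 0.02661792
Convolve the two distributions (both contribute in 2-u steps):
  M: 0.3730×0.70031792 = 0.261219
  M+2: 0.3730×0.27306416 + 0.6270×0.70031792 = 0.540952
  M+4: 0.3730×0.02661792 + 0.6270×0.27306416 = 0.181140
  M+6: 0.6270×0.02661792 = 0.016689
Scale to base peak (0.540952) = 100: 48.3 : 100.0 : 33.5 : 3.1

48.3 : 100.0 : 33.5 : 3.1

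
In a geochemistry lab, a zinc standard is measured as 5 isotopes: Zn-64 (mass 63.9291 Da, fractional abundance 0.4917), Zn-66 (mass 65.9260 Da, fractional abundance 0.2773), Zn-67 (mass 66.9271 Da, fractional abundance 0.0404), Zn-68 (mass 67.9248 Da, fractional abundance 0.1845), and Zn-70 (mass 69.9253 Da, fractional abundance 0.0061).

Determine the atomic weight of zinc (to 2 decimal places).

65.38 Da

The abundance-weighted mean is 0.4917 × 63.9291 + 0.2773 × 65.9260 + 0.0404 × 66.9271 + 0.1845 × 67.9248 + 0.0061 × 69.9253
= 31.43394 + 18.28128 + 2.70385 + 12.53213 + 0.42654 = 65.37774 Da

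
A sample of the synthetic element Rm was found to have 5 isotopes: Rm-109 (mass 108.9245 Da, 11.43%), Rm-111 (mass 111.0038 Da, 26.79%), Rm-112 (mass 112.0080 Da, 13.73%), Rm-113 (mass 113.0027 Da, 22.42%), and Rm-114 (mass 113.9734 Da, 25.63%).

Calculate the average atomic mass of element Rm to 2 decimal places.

Weight each isotope mass by its fractional abundance: 0.1143 × 108.9245 + 0.2679 × 111.0038 + 0.1373 × 112.0080 + 0.2242 × 113.0027 + 0.2563 × 113.9734
= 12.45007 + 29.73792 + 15.37870 + 25.33521 + 29.21138 = 112.11328 Da

112.11 Da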